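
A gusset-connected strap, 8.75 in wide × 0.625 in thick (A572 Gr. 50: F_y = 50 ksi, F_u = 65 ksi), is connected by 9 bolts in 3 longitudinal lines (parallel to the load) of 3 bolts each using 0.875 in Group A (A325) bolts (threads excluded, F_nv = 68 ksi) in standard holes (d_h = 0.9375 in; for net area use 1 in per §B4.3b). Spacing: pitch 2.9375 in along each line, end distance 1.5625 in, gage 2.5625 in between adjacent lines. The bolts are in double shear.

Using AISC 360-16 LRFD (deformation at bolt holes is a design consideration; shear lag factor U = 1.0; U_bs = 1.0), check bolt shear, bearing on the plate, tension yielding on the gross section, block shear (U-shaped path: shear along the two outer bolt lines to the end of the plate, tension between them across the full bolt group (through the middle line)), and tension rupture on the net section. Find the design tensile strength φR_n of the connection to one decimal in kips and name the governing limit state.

175.2 kips (net-section rupture governs)

Bolt shear: A_b = π(0.875)²/4 = 0.60132 in². φR_n = 0.75 × 68 × 0.60132 × 9 × 2 = 552.0 kips.
Bearing (0.625 in plate, F_u = 65 ksi): end bolts L_c = 1.5625 − 0.9375/2 = 1.09375, R_n = min(1.2×1.09375×0.625×65, 2.4×0.875×0.625×65) = 53.32 kips/bolt; interior L_c = 2.9375 − 0.9375 = 2, R_n = 85.313 kips/bolt. φR_n = 0.75 × (3×53.32 + 6×85.313) = 503.9 kips.
Tension yield (gross): A_g = 8.75×0.625 = 5.4688 in². φR_n = 0.90 × 50 × 5.4688 = 246.1 kips.
Block shear: shear path 2×[1.5625+2×2.9375] = 2×7.4375 in, A_gv = 9.2969, A_nv = 2×(7.4375 − 2.5×1)×0.625 = 6.1719 in²; tension across gage: (5.125 − 2×1)×0.625 = 1.9531 in². R_n = min(0.6×65×6.1719, 0.6×50×9.2969) + 1.0×65×1.9531 = min(240.7, 278.91) + 126.95 = 367.65 kips. φR_n = 0.75 × 367.65 = 275.7 kips.
Tension rupture (net): A_n = (8.75 − 3×1)×0.625 = 3.5938 in² (U = 1.0, A_e = A_n). φR_n = 0.75 × 65 × 3.5938 = 175.2 kips.
Governing: min(552.0, 503.9, 246.1, 275.7, 175.2) = 175.2 kips → net-section rupture.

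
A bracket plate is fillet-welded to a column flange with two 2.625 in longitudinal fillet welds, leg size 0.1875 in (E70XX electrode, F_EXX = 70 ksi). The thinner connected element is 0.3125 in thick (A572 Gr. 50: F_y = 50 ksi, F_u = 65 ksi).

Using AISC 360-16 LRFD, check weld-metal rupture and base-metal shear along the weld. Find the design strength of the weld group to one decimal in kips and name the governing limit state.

Weld metal: throat = 0.707×0.1875 = 0.13256 in, L = 2×2.625 = 5.25 in. φR_n = 0.75 × 0.6 × 70 × 0.13256 × 5.25 = 21.9 kips.
Base metal shear (0.3125 in plate): yield φR_n = 1.0×0.6×50×0.3125×5.25 = 49.2 kips; rupture φR_n = 0.75×0.6×65×0.3125×5.25 = 48.0 kips; take 48.0 kips (rupture).
Governing: min(21.9, 48.0) = 21.9 kips → weld metal.

21.9 kips (weld metal governs)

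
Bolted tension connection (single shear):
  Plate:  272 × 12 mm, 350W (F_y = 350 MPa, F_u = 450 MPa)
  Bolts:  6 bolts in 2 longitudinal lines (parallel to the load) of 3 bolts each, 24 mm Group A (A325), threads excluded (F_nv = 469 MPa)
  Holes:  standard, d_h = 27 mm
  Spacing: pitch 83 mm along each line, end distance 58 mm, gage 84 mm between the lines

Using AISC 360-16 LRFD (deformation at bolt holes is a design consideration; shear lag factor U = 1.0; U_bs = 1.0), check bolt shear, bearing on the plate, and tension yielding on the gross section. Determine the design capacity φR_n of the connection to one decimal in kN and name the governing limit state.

954.8 kN (bolt shear governs)

Bolt shear: A_b = π(24)²/4 = 452.39 mm². φR_n = 0.75 × 469 × 452.39 × 6 × 1 = 954.8 kN.
Bearing (12 mm plate, F_u = 450 MPa): end bolts L_c = 58 − 27/2 = 44.5, R_n = min(1.2×44.5×12×450, 2.4×24×12×450) = 288.36 kN/bolt; interior L_c = 83 − 27 = 56, R_n = 311.04 kN/bolt. φR_n = 0.75 × (2×288.36 + 4×311.04) = 1365.7 kN.
Tension yield (gross): A_g = 272×12 = 3264 mm². φR_n = 0.90 × 350 × 3264 = 1028.2 kN.
Governing: min(954.8, 1365.7, 1028.2) = 954.8 kN → bolt shear.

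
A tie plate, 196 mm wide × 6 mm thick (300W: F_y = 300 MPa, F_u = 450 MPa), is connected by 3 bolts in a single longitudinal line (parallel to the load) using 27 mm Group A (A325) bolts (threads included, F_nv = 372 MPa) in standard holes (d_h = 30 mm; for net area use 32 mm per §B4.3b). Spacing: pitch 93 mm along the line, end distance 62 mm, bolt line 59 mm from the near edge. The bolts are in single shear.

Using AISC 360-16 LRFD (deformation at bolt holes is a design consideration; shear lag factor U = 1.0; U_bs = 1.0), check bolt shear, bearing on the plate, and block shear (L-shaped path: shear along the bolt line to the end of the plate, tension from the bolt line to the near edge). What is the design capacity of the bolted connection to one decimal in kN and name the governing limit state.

288.0 kN (block shear governs)

Bolt shear: A_b = π(27)²/4 = 572.56 mm². φR_n = 0.75 × 372 × 572.56 × 3 × 1 = 479.2 kN.
Bearing (6 mm plate, F_u = 450 MPa): end bolts L_c = 62 − 30/2 = 47, R_n = min(1.2×47×6×450, 2.4×27×6×450) = 152.28 kN/bolt; interior L_c = 93 − 30 = 63, R_n = 174.96 kN/bolt. φR_n = 0.75 × (1×152.28 + 2×174.96) = 376.7 kN.
Block shear: shear path 1×[62+2×93] = 1×248 mm, A_gv = 1488, A_nv = 1×(248 − 2.5×32)×6 = 1008 mm²; tension to near edge: (59 − 0.5×32)×6 = 258 mm². R_n = min(0.6×450×1008, 0.6×300×1488) + 1.0×450×258 = min(272.16, 267.84) + 116.1 = 383.94 kN. φR_n = 0.75 × 383.94 = 288.0 kN.
Governing: min(479.2, 376.7, 288.0) = 288.0 kN → block shear.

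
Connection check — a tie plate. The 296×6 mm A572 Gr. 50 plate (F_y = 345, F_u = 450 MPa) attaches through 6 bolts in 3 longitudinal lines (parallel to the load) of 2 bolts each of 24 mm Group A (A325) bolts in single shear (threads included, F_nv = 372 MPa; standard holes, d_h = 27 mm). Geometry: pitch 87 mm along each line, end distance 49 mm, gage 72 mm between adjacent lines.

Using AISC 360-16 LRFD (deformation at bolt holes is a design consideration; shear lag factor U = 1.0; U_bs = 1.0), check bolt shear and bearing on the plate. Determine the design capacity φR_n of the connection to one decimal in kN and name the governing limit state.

Bolt shear: A_b = π(24)²/4 = 452.39 mm². φR_n = 0.75 × 372 × 452.39 × 6 × 1 = 757.3 kN.
Bearing (6 mm plate, F_u = 450 MPa): end bolts L_c = 49 − 27/2 = 35.5, R_n = min(1.2×35.5×6×450, 2.4×24×6×450) = 115.02 kN/bolt; interior L_c = 87 − 27 = 60, R_n = 155.52 kN/bolt. φR_n = 0.75 × (3×115.02 + 3×155.52) = 608.7 kN.
Governing: min(757.3, 608.7) = 608.7 kN → bearing.

608.7 kN (bearing governs)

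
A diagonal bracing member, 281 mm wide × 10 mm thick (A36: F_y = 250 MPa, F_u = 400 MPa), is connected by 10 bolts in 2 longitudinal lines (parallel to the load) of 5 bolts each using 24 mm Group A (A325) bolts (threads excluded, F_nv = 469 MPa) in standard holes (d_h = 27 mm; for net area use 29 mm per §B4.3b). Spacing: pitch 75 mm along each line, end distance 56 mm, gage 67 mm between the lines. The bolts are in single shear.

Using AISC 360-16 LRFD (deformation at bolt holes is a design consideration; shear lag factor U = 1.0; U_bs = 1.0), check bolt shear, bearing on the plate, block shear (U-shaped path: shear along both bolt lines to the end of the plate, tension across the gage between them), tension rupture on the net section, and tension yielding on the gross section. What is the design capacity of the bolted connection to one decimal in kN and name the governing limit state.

632.3 kN (gross-section yield governs)

Bolt shear: A_b = π(24)²/4 = 452.39 mm². φR_n = 0.75 × 469 × 452.39 × 10 × 1 = 1591.3 kN.
Bearing (10 mm plate, F_u = 400 MPa): end bolts L_c = 56 − 27/2 = 42.5, R_n = min(1.2×42.5×10×400, 2.4×24×10×400) = 204 kN/bolt; interior L_c = 75 − 27 = 48, R_n = 230.4 kN/bolt. φR_n = 0.75 × (2×204 + 8×230.4) = 1688.4 kN.
Block shear: shear path 2×[56+4×75] = 2×356 mm, A_gv = 7120, A_nv = 2×(356 − 4.5×29)×10 = 4510 mm²; tension across gage: (67 − 1×29)×10 = 380 mm². R_n = min(0.6×400×4510, 0.6×250×7120) + 1.0×400×380 = min(1082.4, 1068) + 152 = 1220 kN. φR_n = 0.75 × 1220 = 915.0 kN.
Tension rupture (net): A_n = (281 − 2×29)×10 = 2230 mm² (U = 1.0, A_e = A_n). φR_n = 0.75 × 400 × 2230 = 669.0 kN.
Tension yield (gross): A_g = 281×10 = 2810 mm². φR_n = 0.90 × 250 × 2810 = 632.3 kN.
Governing: min(1591.3, 1688.4, 915.0, 669.0, 632.3) = 632.3 kN → gross-section yield.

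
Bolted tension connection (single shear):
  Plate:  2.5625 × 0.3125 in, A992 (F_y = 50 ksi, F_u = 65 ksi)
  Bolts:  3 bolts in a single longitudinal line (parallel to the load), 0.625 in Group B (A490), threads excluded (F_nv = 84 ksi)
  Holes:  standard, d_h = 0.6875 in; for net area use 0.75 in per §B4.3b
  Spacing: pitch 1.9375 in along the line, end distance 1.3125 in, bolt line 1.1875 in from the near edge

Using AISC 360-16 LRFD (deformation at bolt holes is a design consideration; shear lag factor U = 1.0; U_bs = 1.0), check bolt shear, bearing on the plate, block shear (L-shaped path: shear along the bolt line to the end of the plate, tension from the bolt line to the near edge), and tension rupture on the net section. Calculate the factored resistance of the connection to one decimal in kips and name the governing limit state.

27.6 kips (net-section rupture governs)

Bolt shear: A_b = π(0.625)²/4 = 0.3068 in². φR_n = 0.75 × 84 × 0.3068 × 3 × 1 = 58.0 kips.
Bearing (0.3125 in plate, F_u = 65 ksi): end bolts L_c = 1.3125 − 0.6875/2 = 0.96875, R_n = min(1.2×0.96875×0.3125×65, 2.4×0.625×0.3125×65) = 23.613 kips/bolt; interior L_c = 1.9375 − 0.6875 = 1.25, R_n = 30.469 kips/bolt. φR_n = 0.75 × (1×23.613 + 2×30.469) = 63.4 kips.
Block shear: shear path 1×[1.3125+2×1.9375] = 1×5.1875 in, A_gv = 1.6211, A_nv = 1×(5.1875 − 2.5×0.75)×0.3125 = 1.0352 in²; tension to near edge: (1.1875 − 0.5×0.75)×0.3125 = 0.25391 in². R_n = min(0.6×65×1.0352, 0.6×50×1.6211) + 1.0×65×0.25391 = min(40.373, 48.633) + 16.504 = 56.877 kips. φR_n = 0.75 × 56.877 = 42.7 kips.
Tension rupture (net): A_n = (2.5625 − 1×0.75)×0.3125 = 0.56641 in² (U = 1.0, A_e = A_n). φR_n = 0.75 × 65 × 0.56641 = 27.6 kips.
Governing: min(58.0, 63.4, 42.7, 27.6) = 27.6 kips → net-section rupture.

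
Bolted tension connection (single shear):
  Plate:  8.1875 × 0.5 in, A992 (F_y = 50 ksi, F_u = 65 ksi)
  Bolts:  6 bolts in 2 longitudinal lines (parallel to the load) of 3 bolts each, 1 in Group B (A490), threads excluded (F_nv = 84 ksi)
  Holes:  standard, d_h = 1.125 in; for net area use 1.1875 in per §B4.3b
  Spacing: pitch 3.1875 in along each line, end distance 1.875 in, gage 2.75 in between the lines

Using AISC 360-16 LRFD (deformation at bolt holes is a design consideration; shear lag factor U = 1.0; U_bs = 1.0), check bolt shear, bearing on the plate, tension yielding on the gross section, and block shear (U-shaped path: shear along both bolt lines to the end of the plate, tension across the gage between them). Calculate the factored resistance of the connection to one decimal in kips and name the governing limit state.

Bolt shear: A_b = π(1)²/4 = 0.7854 in². φR_n = 0.75 × 84 × 0.7854 × 6 × 1 = 296.9 kips.
Bearing (0.5 in plate, F_u = 65 ksi): end bolts L_c = 1.875 − 1.125/2 = 1.3125, R_n = min(1.2×1.3125×0.5×65, 2.4×1×0.5×65) = 51.188 kips/bolt; interior L_c = 3.1875 − 1.125 = 2.0625, R_n = 78 kips/bolt. φR_n = 0.75 × (2×51.188 + 4×78) = 310.8 kips.
Tension yield (gross): A_g = 8.1875×0.5 = 4.0938 in². φR_n = 0.90 × 50 × 4.0938 = 184.2 kips.
Block shear: shear path 2×[1.875+2×3.1875] = 2×8.25 in, A_gv = 8.25, A_nv = 2×(8.25 − 2.5×1.1875)×0.5 = 5.2813 in²; tension across gage: (2.75 − 1×1.1875)×0.5 = 0.78125 in². R_n = min(0.6×65×5.2813, 0.6×50×8.25) + 1.0×65×0.78125 = min(205.97, 247.5) + 50.781 = 256.75 kips. φR_n = 0.75 × 256.75 = 192.6 kips.
Governing: min(296.9, 310.8, 184.2, 192.6) = 184.2 kips → gross-section yield.

184.2 kips (gross-section yield governs)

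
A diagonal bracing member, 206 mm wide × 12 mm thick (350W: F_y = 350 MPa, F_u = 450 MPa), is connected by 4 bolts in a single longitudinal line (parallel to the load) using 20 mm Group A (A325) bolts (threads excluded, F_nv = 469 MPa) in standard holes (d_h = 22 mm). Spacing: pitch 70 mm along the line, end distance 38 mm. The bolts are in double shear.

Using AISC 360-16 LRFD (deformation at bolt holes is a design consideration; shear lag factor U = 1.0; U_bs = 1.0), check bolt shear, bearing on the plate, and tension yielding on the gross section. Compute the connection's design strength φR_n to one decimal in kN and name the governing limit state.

Bolt shear: A_b = π(20)²/4 = 314.16 mm². φR_n = 0.75 × 469 × 314.16 × 4 × 2 = 884.0 kN.
Bearing (12 mm plate, F_u = 450 MPa): end bolts L_c = 38 − 22/2 = 27, R_n = min(1.2×27×12×450, 2.4×20×12×450) = 174.96 kN/bolt; interior L_c = 70 − 22 = 48, R_n = 259.2 kN/bolt. φR_n = 0.75 × (1×174.96 + 3×259.2) = 714.4 kN.
Tension yield (gross): A_g = 206×12 = 2472 mm². φR_n = 0.90 × 350 × 2472 = 778.7 kN.
Governing: min(884.0, 714.4, 778.7) = 714.4 kN → bearing.

714.4 kN (bearing governs)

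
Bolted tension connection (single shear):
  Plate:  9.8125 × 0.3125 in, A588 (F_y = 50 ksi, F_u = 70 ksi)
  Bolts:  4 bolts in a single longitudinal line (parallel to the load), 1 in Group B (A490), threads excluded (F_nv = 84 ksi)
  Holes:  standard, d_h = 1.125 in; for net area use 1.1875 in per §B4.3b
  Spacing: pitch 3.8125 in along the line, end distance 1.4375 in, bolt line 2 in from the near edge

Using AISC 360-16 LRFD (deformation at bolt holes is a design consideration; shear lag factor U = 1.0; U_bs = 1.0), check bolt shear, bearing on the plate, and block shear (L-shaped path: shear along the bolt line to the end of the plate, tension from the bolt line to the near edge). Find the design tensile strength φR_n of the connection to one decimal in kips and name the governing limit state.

108.9 kips (block shear governs)

Bolt shear: A_b = π(1)²/4 = 0.7854 in². φR_n = 0.75 × 84 × 0.7854 × 4 × 1 = 197.9 kips.
Bearing (0.3125 in plate, F_u = 70 ksi): end bolts L_c = 1.4375 − 1.125/2 = 0.875, R_n = min(1.2×0.875×0.3125×70, 2.4×1×0.3125×70) = 22.969 kips/bolt; interior L_c = 3.8125 − 1.125 = 2.6875, R_n = 52.5 kips/bolt. φR_n = 0.75 × (1×22.969 + 3×52.5) = 135.4 kips.
Block shear: shear path 1×[1.4375+3×3.8125] = 1×12.875 in, A_gv = 4.0234, A_nv = 1×(12.875 − 3.5×1.1875)×0.3125 = 2.7246 in²; tension to near edge: (2 − 0.5×1.1875)×0.3125 = 0.43945 in². R_n = min(0.6×70×2.7246, 0.6×50×4.0234) + 1.0×70×0.43945 = min(114.43, 120.7) + 30.762 = 145.19 kips. φR_n = 0.75 × 145.19 = 108.9 kips.
Governing: min(197.9, 135.4, 108.9) = 108.9 kips → block shear.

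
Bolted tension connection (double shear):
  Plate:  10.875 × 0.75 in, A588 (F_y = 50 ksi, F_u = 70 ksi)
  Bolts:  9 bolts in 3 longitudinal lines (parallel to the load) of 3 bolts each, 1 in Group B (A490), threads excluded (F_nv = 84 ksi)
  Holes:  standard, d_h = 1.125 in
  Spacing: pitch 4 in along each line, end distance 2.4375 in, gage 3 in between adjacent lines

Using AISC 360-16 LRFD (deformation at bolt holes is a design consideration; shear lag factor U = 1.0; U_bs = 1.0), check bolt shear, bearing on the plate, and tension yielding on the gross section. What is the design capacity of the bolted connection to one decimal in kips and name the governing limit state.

Bolt shear: A_b = π(1)²/4 = 0.7854 in². φR_n = 0.75 × 84 × 0.7854 × 9 × 2 = 890.6 kips.
Bearing (0.75 in plate, F_u = 70 ksi): end bolts L_c = 2.4375 − 1.125/2 = 1.875, R_n = min(1.2×1.875×0.75×70, 2.4×1×0.75×70) = 118.13 kips/bolt; interior L_c = 4 − 1.125 = 2.875, R_n = 126 kips/bolt. φR_n = 0.75 × (3×118.13 + 6×126) = 832.8 kips.
Tension yield (gross): A_g = 10.875×0.75 = 8.1563 in². φR_n = 0.90 × 50 × 8.1563 = 367.0 kips.
Governing: min(890.6, 832.8, 367.0) = 367.0 kips → gross-section yield.

367.0 kips (gross-section yield governs)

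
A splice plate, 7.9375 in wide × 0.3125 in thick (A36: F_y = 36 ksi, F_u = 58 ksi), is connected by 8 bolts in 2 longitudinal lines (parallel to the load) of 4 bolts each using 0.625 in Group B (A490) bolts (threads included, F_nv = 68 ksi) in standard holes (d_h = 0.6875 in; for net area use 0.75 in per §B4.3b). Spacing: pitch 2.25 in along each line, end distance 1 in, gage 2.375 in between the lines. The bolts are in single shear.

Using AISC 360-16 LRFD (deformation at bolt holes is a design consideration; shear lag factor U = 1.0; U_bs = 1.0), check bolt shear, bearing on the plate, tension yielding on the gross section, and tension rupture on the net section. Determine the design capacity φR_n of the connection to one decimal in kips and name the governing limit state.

Bolt shear: A_b = π(0.625)²/4 = 0.3068 in². φR_n = 0.75 × 68 × 0.3068 × 8 × 1 = 125.2 kips.
Bearing (0.3125 in plate, F_u = 58 ksi): end bolts L_c = 1 − 0.6875/2 = 0.65625, R_n = min(1.2×0.65625×0.3125×58, 2.4×0.625×0.3125×58) = 14.273 kips/bolt; interior L_c = 2.25 − 0.6875 = 1.5625, R_n = 27.188 kips/bolt. φR_n = 0.75 × (2×14.273 + 6×27.188) = 143.8 kips.
Tension yield (gross): A_g = 7.9375×0.3125 = 2.4805 in². φR_n = 0.90 × 36 × 2.4805 = 80.4 kips.
Tension rupture (net): A_n = (7.9375 − 2×0.75)×0.3125 = 2.0117 in² (U = 1.0, A_e = A_n). φR_n = 0.75 × 58 × 2.0117 = 87.5 kips.
Governing: min(125.2, 143.8, 80.4, 87.5) = 80.4 kips → gross-section yield.

80.4 kips (gross-section yield governs)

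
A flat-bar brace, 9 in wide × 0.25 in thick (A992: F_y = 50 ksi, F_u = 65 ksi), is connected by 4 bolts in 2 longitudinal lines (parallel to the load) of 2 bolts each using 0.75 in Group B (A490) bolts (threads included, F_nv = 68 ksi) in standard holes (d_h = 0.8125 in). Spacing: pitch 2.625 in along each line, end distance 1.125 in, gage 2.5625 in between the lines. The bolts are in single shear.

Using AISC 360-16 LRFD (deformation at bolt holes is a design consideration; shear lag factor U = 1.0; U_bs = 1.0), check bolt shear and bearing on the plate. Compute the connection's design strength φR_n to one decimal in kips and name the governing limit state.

Bolt shear: A_b = π(0.75)²/4 = 0.44179 in². φR_n = 0.75 × 68 × 0.44179 × 4 × 1 = 90.1 kips.
Bearing (0.25 in plate, F_u = 65 ksi): end bolts L_c = 1.125 − 0.8125/2 = 0.71875, R_n = min(1.2×0.71875×0.25×65, 2.4×0.75×0.25×65) = 14.016 kips/bolt; interior L_c = 2.625 − 0.8125 = 1.8125, R_n = 29.25 kips/bolt. φR_n = 0.75 × (2×14.016 + 2×29.25) = 64.9 kips.
Governing: min(90.1, 64.9) = 64.9 kips → bearing.

64.9 kips (bearing governs)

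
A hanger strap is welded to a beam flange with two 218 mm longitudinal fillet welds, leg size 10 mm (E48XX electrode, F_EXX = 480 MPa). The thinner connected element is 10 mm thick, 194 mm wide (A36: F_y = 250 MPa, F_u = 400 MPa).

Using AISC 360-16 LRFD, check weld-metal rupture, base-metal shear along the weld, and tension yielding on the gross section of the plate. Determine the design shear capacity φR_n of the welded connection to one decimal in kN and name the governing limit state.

Weld metal: throat = 0.707×10 = 7.07 mm, L = 2×218 = 436 mm. φR_n = 0.75 × 0.6 × 480 × 7.07 × 436 = 665.8 kN.
Base metal shear (10 mm plate): yield φR_n = 1.0×0.6×250×10×436 = 654.0 kN; rupture φR_n = 0.75×0.6×400×10×436 = 784.8 kN; take 654.0 kN (yield).
Tension yield (gross): A_g = 194×10 = 1940 mm². φR_n = 0.90 × 250 × 1940 = 436.5 kN.
Governing: min(665.8, 654.0, 436.5) = 436.5 kN → gross-section yield.

436.5 kN (gross-section yield governs)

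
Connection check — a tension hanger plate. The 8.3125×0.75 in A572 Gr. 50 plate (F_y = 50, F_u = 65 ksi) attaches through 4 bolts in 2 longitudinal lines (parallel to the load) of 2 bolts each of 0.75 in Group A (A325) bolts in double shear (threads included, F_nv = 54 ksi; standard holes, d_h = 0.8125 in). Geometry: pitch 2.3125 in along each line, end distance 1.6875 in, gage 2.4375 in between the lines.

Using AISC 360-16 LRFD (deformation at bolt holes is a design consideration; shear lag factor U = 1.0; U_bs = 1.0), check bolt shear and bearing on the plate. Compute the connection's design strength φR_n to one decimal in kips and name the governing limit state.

143.1 kips (bolt shear governs)

Bolt shear: A_b = π(0.75)²/4 = 0.44179 in². φR_n = 0.75 × 54 × 0.44179 × 4 × 2 = 143.1 kips.
Bearing (0.75 in plate, F_u = 65 ksi): end bolts L_c = 1.6875 − 0.8125/2 = 1.28125, R_n = min(1.2×1.28125×0.75×65, 2.4×0.75×0.75×65) = 74.953 kips/bolt; interior L_c = 2.3125 − 0.8125 = 1.5, R_n = 87.75 kips/bolt. φR_n = 0.75 × (2×74.953 + 2×87.75) = 244.1 kips.
Governing: min(143.1, 244.1) = 143.1 kips → bolt shear.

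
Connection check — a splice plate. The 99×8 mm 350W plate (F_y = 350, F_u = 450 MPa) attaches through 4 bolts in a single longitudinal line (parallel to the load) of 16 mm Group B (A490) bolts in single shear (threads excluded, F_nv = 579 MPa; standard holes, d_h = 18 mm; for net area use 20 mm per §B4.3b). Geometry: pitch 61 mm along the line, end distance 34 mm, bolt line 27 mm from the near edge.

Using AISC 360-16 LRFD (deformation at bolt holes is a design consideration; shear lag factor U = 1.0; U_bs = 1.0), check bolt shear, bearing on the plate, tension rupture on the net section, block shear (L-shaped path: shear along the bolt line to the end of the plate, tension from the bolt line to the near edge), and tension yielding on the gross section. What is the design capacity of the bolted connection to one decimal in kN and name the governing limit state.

213.3 kN (net-section rupture governs)

Bolt shear: A_b = π(16)²/4 = 201.06 mm². φR_n = 0.75 × 579 × 201.06 × 4 × 1 = 349.2 kN.
Bearing (8 mm plate, F_u = 450 MPa): end bolts L_c = 34 − 18/2 = 25, R_n = min(1.2×25×8×450, 2.4×16×8×450) = 108 kN/bolt; interior L_c = 61 − 18 = 43, R_n = 138.24 kN/bolt. φR_n = 0.75 × (1×108 + 3×138.24) = 392.0 kN.
Tension rupture (net): A_n = (99 − 1×20)×8 = 632 mm² (U = 1.0, A_e = A_n). φR_n = 0.75 × 450 × 632 = 213.3 kN.
Block shear: shear path 1×[34+3×61] = 1×217 mm, A_gv = 1736, A_nv = 1×(217 − 3.5×20)×8 = 1176 mm²; tension to near edge: (27 − 0.5×20)×8 = 136 mm². R_n = min(0.6×450×1176, 0.6×350×1736) + 1.0×450×136 = min(317.52, 364.56) + 61.2 = 378.72 kN. φR_n = 0.75 × 378.72 = 284.0 kN.
Tension yield (gross): A_g = 99×8 = 792 mm². φR_n = 0.90 × 350 × 792 = 249.5 kN.
Governing: min(349.2, 392.0, 213.3, 284.0, 249.5) = 213.3 kN → net-section rupture.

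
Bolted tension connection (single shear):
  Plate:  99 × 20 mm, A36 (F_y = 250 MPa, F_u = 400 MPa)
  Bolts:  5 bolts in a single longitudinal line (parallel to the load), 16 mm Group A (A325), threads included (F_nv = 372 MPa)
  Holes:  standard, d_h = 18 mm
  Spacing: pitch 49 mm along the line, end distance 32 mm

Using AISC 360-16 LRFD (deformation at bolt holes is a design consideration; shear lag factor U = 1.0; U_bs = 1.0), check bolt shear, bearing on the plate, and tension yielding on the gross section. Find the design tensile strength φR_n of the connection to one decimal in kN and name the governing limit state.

Bolt shear: A_b = π(16)²/4 = 201.06 mm². φR_n = 0.75 × 372 × 201.06 × 5 × 1 = 280.5 kN.
Bearing (20 mm plate, F_u = 400 MPa): end bolts L_c = 32 − 18/2 = 23, R_n = min(1.2×23×20×400, 2.4×16×20×400) = 220.8 kN/bolt; interior L_c = 49 − 18 = 31, R_n = 297.6 kN/bolt. φR_n = 0.75 × (1×220.8 + 4×297.6) = 1058.4 kN.
Tension yield (gross): A_g = 99×20 = 1980 mm². φR_n = 0.90 × 250 × 1980 = 445.5 kN.
Governing: min(280.5, 1058.4, 445.5) = 280.5 kN → bolt shear.

280.5 kN (bolt shear governs)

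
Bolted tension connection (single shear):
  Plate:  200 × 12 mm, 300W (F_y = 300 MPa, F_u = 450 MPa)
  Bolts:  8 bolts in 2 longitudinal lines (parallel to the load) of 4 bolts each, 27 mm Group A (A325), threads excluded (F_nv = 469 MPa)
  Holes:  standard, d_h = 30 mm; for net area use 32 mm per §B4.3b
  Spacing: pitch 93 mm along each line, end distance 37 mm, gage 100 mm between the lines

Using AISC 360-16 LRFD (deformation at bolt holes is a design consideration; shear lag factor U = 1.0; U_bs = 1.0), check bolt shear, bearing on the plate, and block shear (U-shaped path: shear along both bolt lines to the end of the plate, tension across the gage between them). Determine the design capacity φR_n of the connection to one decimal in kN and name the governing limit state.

Bolt shear: A_b = π(27)²/4 = 572.56 mm². φR_n = 0.75 × 469 × 572.56 × 8 × 1 = 1611.2 kN.
Bearing (12 mm plate, F_u = 450 MPa): end bolts L_c = 37 − 30/2 = 22, R_n = min(1.2×22×12×450, 2.4×27×12×450) = 142.56 kN/bolt; interior L_c = 93 − 30 = 63, R_n = 349.92 kN/bolt. φR_n = 0.75 × (2×142.56 + 6×349.92) = 1788.5 kN.
Block shear: shear path 2×[37+3×93] = 2×316 mm, A_gv = 7584, A_nv = 2×(316 − 3.5×32)×12 = 4896 mm²; tension across gage: (100 − 1×32)×12 = 816 mm². R_n = min(0.6×450×4896, 0.6×300×7584) + 1.0×450×816 = min(1321.9, 1365.1) + 367.2 = 1689.1 kN. φR_n = 0.75 × 1689.1 = 1266.8 kN.
Governing: min(1611.2, 1788.5, 1266.8) = 1266.8 kN → block shear.

1266.8 kN (block shear governs)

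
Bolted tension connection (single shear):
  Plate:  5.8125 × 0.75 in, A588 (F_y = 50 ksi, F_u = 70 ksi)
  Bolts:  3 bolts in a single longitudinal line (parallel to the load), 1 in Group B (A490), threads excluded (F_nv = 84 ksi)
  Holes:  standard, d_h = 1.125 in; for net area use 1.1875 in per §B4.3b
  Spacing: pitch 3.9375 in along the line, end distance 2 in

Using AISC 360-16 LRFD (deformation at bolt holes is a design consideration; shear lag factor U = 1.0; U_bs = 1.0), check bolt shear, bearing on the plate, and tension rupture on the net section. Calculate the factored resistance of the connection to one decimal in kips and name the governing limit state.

Bolt shear: A_b = π(1)²/4 = 0.7854 in². φR_n = 0.75 × 84 × 0.7854 × 3 × 1 = 148.4 kips.
Bearing (0.75 in plate, F_u = 70 ksi): end bolts L_c = 2 − 1.125/2 = 1.4375, R_n = min(1.2×1.4375×0.75×70, 2.4×1×0.75×70) = 90.563 kips/bolt; interior L_c = 3.9375 − 1.125 = 2.8125, R_n = 126 kips/bolt. φR_n = 0.75 × (1×90.563 + 2×126) = 256.9 kips.
Tension rupture (net): A_n = (5.8125 − 1×1.1875)×0.75 = 3.4688 in² (U = 1.0, A_e = A_n). φR_n = 0.75 × 70 × 3.4688 = 182.1 kips.
Governing: min(148.4, 256.9, 182.1) = 148.4 kips → bolt shear.

148.4 kips (bolt shear governs)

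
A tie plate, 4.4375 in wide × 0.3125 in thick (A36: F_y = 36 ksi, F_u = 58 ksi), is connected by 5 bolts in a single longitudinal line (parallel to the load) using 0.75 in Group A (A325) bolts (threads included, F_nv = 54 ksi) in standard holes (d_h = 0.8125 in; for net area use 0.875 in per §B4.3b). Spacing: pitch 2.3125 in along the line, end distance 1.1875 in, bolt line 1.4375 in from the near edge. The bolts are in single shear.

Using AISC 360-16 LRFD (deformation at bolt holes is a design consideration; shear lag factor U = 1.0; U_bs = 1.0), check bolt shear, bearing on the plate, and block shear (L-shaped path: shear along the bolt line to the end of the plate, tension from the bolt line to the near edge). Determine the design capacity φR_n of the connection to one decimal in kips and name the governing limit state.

66.4 kips (block shear governs)

Bolt shear: A_b = π(0.75)²/4 = 0.44179 in². φR_n = 0.75 × 54 × 0.44179 × 5 × 1 = 89.5 kips.
Bearing (0.3125 in plate, F_u = 58 ksi): end bolts L_c = 1.1875 − 0.8125/2 = 0.78125, R_n = min(1.2×0.78125×0.3125×58, 2.4×0.75×0.3125×58) = 16.992 kips/bolt; interior L_c = 2.3125 − 0.8125 = 1.5, R_n = 32.625 kips/bolt. φR_n = 0.75 × (1×16.992 + 4×32.625) = 110.6 kips.
Block shear: shear path 1×[1.1875+4×2.3125] = 1×10.4375 in, A_gv = 3.2617, A_nv = 1×(10.4375 − 4.5×0.875)×0.3125 = 2.0313 in²; tension to near edge: (1.4375 − 0.5×0.875)×0.3125 = 0.3125 in². R_n = min(0.6×58×2.0313, 0.6×36×3.2617) + 1.0×58×0.3125 = min(70.689, 70.453) + 18.125 = 88.578 kips. φR_n = 0.75 × 88.578 = 66.4 kips.
Governing: min(89.5, 110.6, 66.4) = 66.4 kips → block shear.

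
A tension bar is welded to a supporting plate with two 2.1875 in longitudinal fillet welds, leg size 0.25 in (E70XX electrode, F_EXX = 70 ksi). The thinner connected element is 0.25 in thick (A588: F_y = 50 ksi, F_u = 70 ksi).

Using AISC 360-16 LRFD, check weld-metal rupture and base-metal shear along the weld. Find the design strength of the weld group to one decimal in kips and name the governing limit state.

Weld metal: throat = 0.707×0.25 = 0.17675 in, L = 2×2.1875 = 4.375 in. φR_n = 0.75 × 0.6 × 70 × 0.17675 × 4.375 = 24.4 kips.
Base metal shear (0.25 in plate): yield φR_n = 1.0×0.6×50×0.25×4.375 = 32.8 kips; rupture φR_n = 0.75×0.6×70×0.25×4.375 = 34.5 kips; take 32.8 kips (yield).
Governing: min(24.4, 32.8) = 24.4 kips → weld metal.

24.4 kips (weld metal governs)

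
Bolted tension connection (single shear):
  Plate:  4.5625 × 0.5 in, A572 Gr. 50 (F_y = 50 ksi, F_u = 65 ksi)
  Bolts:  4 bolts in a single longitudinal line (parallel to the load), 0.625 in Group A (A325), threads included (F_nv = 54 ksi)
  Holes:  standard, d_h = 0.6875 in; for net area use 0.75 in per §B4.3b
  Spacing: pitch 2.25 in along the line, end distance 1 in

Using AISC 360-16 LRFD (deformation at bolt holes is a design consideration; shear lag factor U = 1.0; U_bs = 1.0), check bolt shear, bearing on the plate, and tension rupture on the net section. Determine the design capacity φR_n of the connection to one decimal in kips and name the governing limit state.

Bolt shear: A_b = π(0.625)²/4 = 0.3068 in². φR_n = 0.75 × 54 × 0.3068 × 4 × 1 = 49.7 kips.
Bearing (0.5 in plate, F_u = 65 ksi): end bolts L_c = 1 − 0.6875/2 = 0.65625, R_n = min(1.2×0.65625×0.5×65, 2.4×0.625×0.5×65) = 25.594 kips/bolt; interior L_c = 2.25 − 0.6875 = 1.5625, R_n = 48.75 kips/bolt. φR_n = 0.75 × (1×25.594 + 3×48.75) = 128.9 kips.
Tension rupture (net): A_n = (4.5625 − 1×0.75)×0.5 = 1.9063 in² (U = 1.0, A_e = A_n). φR_n = 0.75 × 65 × 1.9063 = 92.9 kips.
Governing: min(49.7, 128.9, 92.9) = 49.7 kips → bolt shear.

49.7 kips (bolt shear governs)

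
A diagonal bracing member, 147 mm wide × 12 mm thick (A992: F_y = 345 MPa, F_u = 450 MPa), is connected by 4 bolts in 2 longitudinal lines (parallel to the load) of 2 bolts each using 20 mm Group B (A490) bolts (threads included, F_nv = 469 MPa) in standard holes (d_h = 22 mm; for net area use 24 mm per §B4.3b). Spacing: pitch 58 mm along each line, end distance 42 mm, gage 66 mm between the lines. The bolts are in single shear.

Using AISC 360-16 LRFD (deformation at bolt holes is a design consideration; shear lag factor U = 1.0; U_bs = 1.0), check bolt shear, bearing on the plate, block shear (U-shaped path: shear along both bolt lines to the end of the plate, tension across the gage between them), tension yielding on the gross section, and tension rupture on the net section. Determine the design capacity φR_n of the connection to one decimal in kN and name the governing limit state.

401.0 kN (net-section rupture governs)

Bolt shear: A_b = π(20)²/4 = 314.16 mm². φR_n = 0.75 × 469 × 314.16 × 4 × 1 = 442.0 kN.
Bearing (12 mm plate, F_u = 450 MPa): end bolts L_c = 42 − 22/2 = 31, R_n = min(1.2×31×12×450, 2.4×20×12×450) = 200.88 kN/bolt; interior L_c = 58 − 22 = 36, R_n = 233.28 kN/bolt. φR_n = 0.75 × (2×200.88 + 2×233.28) = 651.2 kN.
Block shear: shear path 2×[42+1×58] = 2×100 mm, A_gv = 2400, A_nv = 2×(100 − 1.5×24)×12 = 1536 mm²; tension across gage: (66 − 1×24)×12 = 504 mm². R_n = min(0.6×450×1536, 0.6×345×2400) + 1.0×450×504 = min(414.72, 496.8) + 226.8 = 641.52 kN. φR_n = 0.75 × 641.52 = 481.1 kN.
Tension yield (gross): A_g = 147×12 = 1764 mm². φR_n = 0.90 × 345 × 1764 = 547.7 kN.
Tension rupture (net): A_n = (147 − 2×24)×12 = 1188 mm² (U = 1.0, A_e = A_n). φR_n = 0.75 × 450 × 1188 = 401.0 kN.
Governing: min(442.0, 651.2, 481.1, 547.7, 401.0) = 401.0 kN → net-section rupture.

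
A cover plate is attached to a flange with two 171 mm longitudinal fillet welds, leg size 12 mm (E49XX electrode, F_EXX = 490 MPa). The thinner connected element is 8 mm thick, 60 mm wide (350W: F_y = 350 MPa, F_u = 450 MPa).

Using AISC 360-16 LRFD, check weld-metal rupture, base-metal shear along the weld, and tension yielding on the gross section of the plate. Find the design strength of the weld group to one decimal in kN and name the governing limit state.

151.2 kN (gross-section yield governs)

Weld metal: throat = 0.707×12 = 8.484 mm, L = 2×171 = 342 mm. φR_n = 0.75 × 0.6 × 490 × 8.484 × 342 = 639.8 kN.
Base metal shear (8 mm plate): yield φR_n = 1.0×0.6×350×8×342 = 574.6 kN; rupture φR_n = 0.75×0.6×450×8×342 = 554.0 kN; take 554.0 kN (rupture).
Tension yield (gross): A_g = 60×8 = 480 mm². φR_n = 0.90 × 350 × 480 = 151.2 kN.
Governing: min(639.8, 554.0, 151.2) = 151.2 kN → gross-section yield.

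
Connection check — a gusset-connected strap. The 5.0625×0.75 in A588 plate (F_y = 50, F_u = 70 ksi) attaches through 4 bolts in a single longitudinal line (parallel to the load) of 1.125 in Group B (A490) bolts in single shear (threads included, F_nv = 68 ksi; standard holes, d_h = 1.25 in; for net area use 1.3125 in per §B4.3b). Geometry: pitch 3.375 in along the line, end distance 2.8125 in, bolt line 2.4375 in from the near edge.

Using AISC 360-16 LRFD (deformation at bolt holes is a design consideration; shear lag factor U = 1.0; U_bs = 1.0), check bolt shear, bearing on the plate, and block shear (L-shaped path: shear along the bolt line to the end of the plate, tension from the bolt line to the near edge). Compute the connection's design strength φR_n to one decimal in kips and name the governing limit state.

202.8 kips (bolt shear governs)

Bolt shear: A_b = π(1.125)²/4 = 0.99402 in². φR_n = 0.75 × 68 × 0.99402 × 4 × 1 = 202.8 kips.
Bearing (0.75 in plate, F_u = 70 ksi): end bolts L_c = 2.8125 − 1.25/2 = 2.1875, R_n = min(1.2×2.1875×0.75×70, 2.4×1.125×0.75×70) = 137.81 kips/bolt; interior L_c = 3.375 − 1.25 = 2.125, R_n = 133.88 kips/bolt. φR_n = 0.75 × (1×137.81 + 3×133.88) = 404.6 kips.
Block shear: shear path 1×[2.8125+3×3.375] = 1×12.9375 in, A_gv = 9.7031, A_nv = 1×(12.9375 − 3.5×1.3125)×0.75 = 6.2578 in²; tension to near edge: (2.4375 − 0.5×1.3125)×0.75 = 1.3359 in². R_n = min(0.6×70×6.2578, 0.6×50×9.7031) + 1.0×70×1.3359 = min(262.83, 291.09) + 93.513 = 356.34 kips. φR_n = 0.75 × 356.34 = 267.3 kips.
Governing: min(202.8, 404.6, 267.3) = 202.8 kips → bolt shear.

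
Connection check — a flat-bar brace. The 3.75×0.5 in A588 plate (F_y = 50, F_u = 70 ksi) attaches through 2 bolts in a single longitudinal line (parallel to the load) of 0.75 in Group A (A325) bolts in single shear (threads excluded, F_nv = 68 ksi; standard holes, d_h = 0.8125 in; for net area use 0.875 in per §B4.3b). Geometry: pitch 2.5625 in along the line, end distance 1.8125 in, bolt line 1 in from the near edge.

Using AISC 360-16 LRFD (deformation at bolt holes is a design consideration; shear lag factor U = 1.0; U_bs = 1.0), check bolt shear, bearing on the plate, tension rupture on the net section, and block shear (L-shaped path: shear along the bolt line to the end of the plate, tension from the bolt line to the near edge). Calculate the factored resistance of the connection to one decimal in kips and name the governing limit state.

Bolt shear: A_b = π(0.75)²/4 = 0.44179 in². φR_n = 0.75 × 68 × 0.44179 × 2 × 1 = 45.1 kips.
Bearing (0.5 in plate, F_u = 70 ksi): end bolts L_c = 1.8125 − 0.8125/2 = 1.40625, R_n = min(1.2×1.40625×0.5×70, 2.4×0.75×0.5×70) = 59.063 kips/bolt; interior L_c = 2.5625 − 0.8125 = 1.75, R_n = 63 kips/bolt. φR_n = 0.75 × (1×59.063 + 1×63) = 91.5 kips.
Tension rupture (net): A_n = (3.75 − 1×0.875)×0.5 = 1.4375 in² (U = 1.0, A_e = A_n). φR_n = 0.75 × 70 × 1.4375 = 75.5 kips.
Block shear: shear path 1×[1.8125+1×2.5625] = 1×4.375 in, A_gv = 2.1875, A_nv = 1×(4.375 − 1.5×0.875)×0.5 = 1.5313 in²; tension to near edge: (1 − 0.5×0.875)×0.5 = 0.28125 in². R_n = min(0.6×70×1.5313, 0.6×50×2.1875) + 1.0×70×0.28125 = min(64.315, 65.625) + 19.688 = 84.003 kips. φR_n = 0.75 × 84.003 = 63.0 kips.
Governing: min(45.1, 91.5, 75.5, 63.0) = 45.1 kips → bolt shear.

45.1 kips (bolt shear governs)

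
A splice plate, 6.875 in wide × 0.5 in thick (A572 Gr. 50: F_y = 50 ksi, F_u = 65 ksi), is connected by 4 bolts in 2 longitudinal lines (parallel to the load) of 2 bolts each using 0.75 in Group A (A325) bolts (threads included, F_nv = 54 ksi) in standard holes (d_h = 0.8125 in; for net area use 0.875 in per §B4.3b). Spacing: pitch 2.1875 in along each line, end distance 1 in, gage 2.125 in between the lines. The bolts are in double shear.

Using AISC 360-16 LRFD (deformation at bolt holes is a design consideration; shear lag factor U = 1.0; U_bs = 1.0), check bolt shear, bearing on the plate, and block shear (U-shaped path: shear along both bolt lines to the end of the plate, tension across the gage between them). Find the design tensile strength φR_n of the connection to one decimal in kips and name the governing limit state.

85.3 kips (block shear governs)

Bolt shear: A_b = π(0.75)²/4 = 0.44179 in². φR_n = 0.75 × 54 × 0.44179 × 4 × 2 = 143.1 kips.
Bearing (0.5 in plate, F_u = 65 ksi): end bolts L_c = 1 − 0.8125/2 = 0.59375, R_n = min(1.2×0.59375×0.5×65, 2.4×0.75×0.5×65) = 23.156 kips/bolt; interior L_c = 2.1875 − 0.8125 = 1.375, R_n = 53.625 kips/bolt. φR_n = 0.75 × (2×23.156 + 2×53.625) = 115.2 kips.
Block shear: shear path 2×[1+1×2.1875] = 2×3.1875 in, A_gv = 3.1875, A_nv = 2×(3.1875 − 1.5×0.875)×0.5 = 1.875 in²; tension across gage: (2.125 − 1×0.875)×0.5 = 0.625 in². R_n = min(0.6×65×1.875, 0.6×50×3.1875) + 1.0×65×0.625 = min(73.125, 95.625) + 40.625 = 113.75 kips. φR_n = 0.75 × 113.75 = 85.3 kips.
Governing: min(143.1, 115.2, 85.3) = 85.3 kips → block shear.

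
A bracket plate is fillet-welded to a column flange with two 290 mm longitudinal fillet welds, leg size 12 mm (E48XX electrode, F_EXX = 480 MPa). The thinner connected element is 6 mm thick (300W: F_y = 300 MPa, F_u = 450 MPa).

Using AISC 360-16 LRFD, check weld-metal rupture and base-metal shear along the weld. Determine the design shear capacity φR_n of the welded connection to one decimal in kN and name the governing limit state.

626.4 kN (base-metal shear governs)

Weld metal: throat = 0.707×12 = 8.484 mm, L = 2×290 = 580 mm. φR_n = 0.75 × 0.6 × 480 × 8.484 × 580 = 1062.9 kN.
Base metal shear (6 mm plate): yield φR_n = 1.0×0.6×300×6×580 = 626.4 kN; rupture φR_n = 0.75×0.6×450×6×580 = 704.7 kN; take 626.4 kN (yield).
Governing: min(1062.9, 626.4) = 626.4 kN → base-metal shear.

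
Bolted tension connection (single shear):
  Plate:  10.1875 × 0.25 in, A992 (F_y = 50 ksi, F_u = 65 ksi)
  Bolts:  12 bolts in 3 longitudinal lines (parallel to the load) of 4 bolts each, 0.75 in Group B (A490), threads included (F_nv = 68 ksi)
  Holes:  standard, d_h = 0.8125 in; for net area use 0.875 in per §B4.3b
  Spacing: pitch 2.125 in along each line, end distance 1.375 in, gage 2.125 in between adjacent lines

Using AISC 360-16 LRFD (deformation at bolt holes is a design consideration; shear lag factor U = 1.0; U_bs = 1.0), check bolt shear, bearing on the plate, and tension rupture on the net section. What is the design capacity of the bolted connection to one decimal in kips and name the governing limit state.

Bolt shear: A_b = π(0.75)²/4 = 0.44179 in². φR_n = 0.75 × 68 × 0.44179 × 12 × 1 = 270.4 kips.
Bearing (0.25 in plate, F_u = 65 ksi): end bolts L_c = 1.375 − 0.8125/2 = 0.96875, R_n = min(1.2×0.96875×0.25×65, 2.4×0.75×0.25×65) = 18.891 kips/bolt; interior L_c = 2.125 − 0.8125 = 1.3125, R_n = 25.594 kips/bolt. φR_n = 0.75 × (3×18.891 + 9×25.594) = 215.3 kips.
Tension rupture (net): A_n = (10.1875 − 3×0.875)×0.25 = 1.8906 in² (U = 1.0, A_e = A_n). φR_n = 0.75 × 65 × 1.8906 = 92.2 kips.
Governing: min(270.4, 215.3, 92.2) = 92.2 kips → net-section rupture.

92.2 kips (net-section rupture governs)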